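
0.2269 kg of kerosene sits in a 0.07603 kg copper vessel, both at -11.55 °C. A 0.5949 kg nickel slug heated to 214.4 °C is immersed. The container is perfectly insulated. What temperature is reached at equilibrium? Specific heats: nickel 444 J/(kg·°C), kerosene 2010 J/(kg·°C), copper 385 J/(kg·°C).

T_f ≈ 68.1 °C

T_f = Σ m_i c_i T_i / Σ m_i c_i:
T_f = (264.14×214.4 + 456.07×(-11.55) + 29.27×(-11.55)) / (264.14 + 456.07 + 29.27)
    = 51025 / 749.48 ≈ 68.08 °C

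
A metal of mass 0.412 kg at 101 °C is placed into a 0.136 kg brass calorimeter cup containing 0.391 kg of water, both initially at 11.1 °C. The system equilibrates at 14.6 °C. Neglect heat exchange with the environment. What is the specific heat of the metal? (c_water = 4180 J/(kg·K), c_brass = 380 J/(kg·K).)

c ≈ 166 J/(kg·K)

Setting the total heat transfer to zero:
0.412·c·(14.6 − 101) + 0.391·4180·(14.6 − 11.1) + 0.136·380·(14.6 − 11.1) = 0
-35.6 c = -5901.2
c = -5901.2/-35.6 ≈ 165.8 J/(kg·K)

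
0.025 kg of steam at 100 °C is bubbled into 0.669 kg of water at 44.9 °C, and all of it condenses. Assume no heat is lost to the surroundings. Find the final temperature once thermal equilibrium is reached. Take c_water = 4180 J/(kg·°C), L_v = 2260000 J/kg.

T_f ≈ 66.4 °C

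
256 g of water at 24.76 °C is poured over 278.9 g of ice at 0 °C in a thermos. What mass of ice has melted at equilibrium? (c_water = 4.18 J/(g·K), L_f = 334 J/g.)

Heat available from the water dropping to 0 °C: 256·4.18·24.76 = 26495 J.
To melt every bit of ice: 278.9·334 = 93153 J.
That's not enough to melt it all — equilibrium is at 0 °C with ice remaining.
Mass melted = 26495/334 ≈ 79.33 g.

m_melted ≈ 79.3 g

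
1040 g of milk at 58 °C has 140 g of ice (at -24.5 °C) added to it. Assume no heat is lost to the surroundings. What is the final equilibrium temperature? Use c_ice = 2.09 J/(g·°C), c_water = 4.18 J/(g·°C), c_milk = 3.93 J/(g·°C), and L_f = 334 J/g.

T_f ≈ 39.2 °C

Let T be the final temperature. ΣQ_i = 0:
warm ice to 0 °C: 140×2.09×(0 − (-24.5)) = 7168.7; melt ice: 140×334 = 46760; meltwater 0→T: 140×4.18×T = 585.2 T; milk: 4087.2(T − 58)
4672.4 T = 237058 − 53929 = 183129
T ≈ 39.19 °C (positive, so assuming full melt was valid).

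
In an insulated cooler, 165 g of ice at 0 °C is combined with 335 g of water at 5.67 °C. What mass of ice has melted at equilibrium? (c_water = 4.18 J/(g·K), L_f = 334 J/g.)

m_melted ≈ 23.8 g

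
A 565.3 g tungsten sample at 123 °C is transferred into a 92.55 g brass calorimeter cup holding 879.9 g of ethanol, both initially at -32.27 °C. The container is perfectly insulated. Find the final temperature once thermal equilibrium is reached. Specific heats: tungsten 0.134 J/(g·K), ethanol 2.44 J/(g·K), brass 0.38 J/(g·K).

With ΣQ=0 the equilibrium temperature is the m·c-weighted mean:
T_f = (75.75×123 + 2147×(-32.27) + 35.17×(-32.27)) / (75.75 + 2147 + 35.17)
    = -61100 / 2257.9 ≈ -27.06 °C

T_f ≈ -27.1 °C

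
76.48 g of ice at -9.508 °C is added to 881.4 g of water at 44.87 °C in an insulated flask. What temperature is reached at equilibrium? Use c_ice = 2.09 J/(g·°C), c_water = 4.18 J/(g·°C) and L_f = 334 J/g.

T_f ≈ 34.5 °C

Sum of m c ΔT and latent-heat terms is zero:
warm ice to 0 °C: 76.48×2.09×(0 − (-9.508)) = 1519.8; fusion: m_ice L_f = 76.48×334 = 25544; warm the meltwater: 319.69 T; water: 3684.3(T − 44.87)
4003.9 T = 165312 − 27064 = 138248
T ≈ 34.53 °C (positive, so assuming full melt was valid).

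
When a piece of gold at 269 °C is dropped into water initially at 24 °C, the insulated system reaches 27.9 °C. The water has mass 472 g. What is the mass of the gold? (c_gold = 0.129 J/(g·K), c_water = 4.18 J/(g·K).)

m ≈ 247 g

Heat lost by the gold = heat gained by the water:
m×0.129×(269 − 27.9) = 472×4.18×(27.9 − 24)
31.1 m = 7694.5  ⇒  m ≈ 247.4 g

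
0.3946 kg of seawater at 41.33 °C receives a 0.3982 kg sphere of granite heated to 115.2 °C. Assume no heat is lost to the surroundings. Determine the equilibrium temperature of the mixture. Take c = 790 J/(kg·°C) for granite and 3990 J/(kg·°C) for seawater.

T_f ≈ 53.6 °C

Setting the total heat transfer to zero:
0.3982·790·(T − 115.2) + 0.3946·3990·(T − 41.33) = 0
314.58(T − 115.2) + 1574.5(T − 41.33) = 0
(314.58 + 1574.5) T = 314.58·115.2 + 1574.5·41.33
T ≈ 53.63 °C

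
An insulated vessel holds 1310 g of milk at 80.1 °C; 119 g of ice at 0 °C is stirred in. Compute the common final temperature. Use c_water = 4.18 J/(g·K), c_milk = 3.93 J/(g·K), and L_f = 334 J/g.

T_f ≈ 66.0 °C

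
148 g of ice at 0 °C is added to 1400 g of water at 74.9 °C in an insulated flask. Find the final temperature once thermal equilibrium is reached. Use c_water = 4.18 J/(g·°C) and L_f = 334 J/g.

T_f ≈ 60.1 °C

Setting the total heat transfer to zero:
latent heat to melt: 148×334 = 49432; warm the meltwater: 618.64 T; water: 5852(T − 74.9)
6470.6 T = 438315 − 49432 = 388883
T ≈ 60.10 °C. Since T > 0 °C, the all-ice-melts assumption holds.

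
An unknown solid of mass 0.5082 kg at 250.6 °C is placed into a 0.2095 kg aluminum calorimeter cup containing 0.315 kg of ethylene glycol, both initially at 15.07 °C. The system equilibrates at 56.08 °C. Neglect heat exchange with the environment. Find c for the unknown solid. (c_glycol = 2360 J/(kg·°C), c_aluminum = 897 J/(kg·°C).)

Energy conservation, ΣQ = 0:
0.5082×c×(56.08 − 250.6) + 0.315×2360×(56.08 − 15.07) + 0.2095×897×(56.08 − 15.07) = 0
-98.86 c = -38193
c = -38193/-98.86 ≈ 386.4 J/(kg·°C)

c ≈ 386 J/(kg·°C)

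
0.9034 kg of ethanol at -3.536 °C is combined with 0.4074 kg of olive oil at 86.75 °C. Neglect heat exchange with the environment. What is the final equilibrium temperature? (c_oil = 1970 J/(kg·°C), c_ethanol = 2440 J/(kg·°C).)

Set heat shed by the hot body equal to heat absorbed by the cold body:
0.4074×1970×(86.75 − T) = 0.9034×2440×(T − (-3.536))
802.58(86.75 − T) = 2204.3(T − (-3.536))
3006.9 T = 61829  ⇒  T ≈ 20.56 °C

T_f ≈ 20.6 °C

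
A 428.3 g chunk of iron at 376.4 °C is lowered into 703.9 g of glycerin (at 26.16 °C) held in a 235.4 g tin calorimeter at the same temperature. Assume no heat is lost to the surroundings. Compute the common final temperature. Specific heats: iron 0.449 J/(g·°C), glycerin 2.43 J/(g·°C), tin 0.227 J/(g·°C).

T_f ≈ 60.6 °C

Setting the total heat transfer to zero:
428.3×0.449×(T − 376.4) + 703.9×2.43×(T − 26.16) + 235.4×0.227×(T − 26.16) = 0
192.31(T − 376.4) + 1710.5(T − 26.16) + 53.44(T − 26.16) = 0
1956.2 T = 118528
T = 118528 / 1956.2 = 60.6 °C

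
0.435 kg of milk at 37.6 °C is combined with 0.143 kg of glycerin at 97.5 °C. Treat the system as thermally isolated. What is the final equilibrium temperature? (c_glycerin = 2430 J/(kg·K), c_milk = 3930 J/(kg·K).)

T_f ≈ 47.7 °C

Set heat shed by the hot body equal to heat absorbed by the cold body:
0.143×2430×(97.5 − T) = 0.435×3930×(T − 37.6)
347.49(97.5 − T) = 1709.5(T − 37.6)
2057 T = 98159  ⇒  T ≈ 47.72 °C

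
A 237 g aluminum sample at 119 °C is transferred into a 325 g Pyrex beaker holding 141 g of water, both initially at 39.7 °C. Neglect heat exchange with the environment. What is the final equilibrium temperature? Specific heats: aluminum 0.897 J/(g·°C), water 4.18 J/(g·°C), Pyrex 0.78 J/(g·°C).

T_f ≈ 55.7 °C

Setting the total heat transfer to zero:
237×0.897×(T − 119) + 141×4.18×(T − 39.7) + 325×0.78×(T − 39.7) = 0
(212.59 + 589.38 + 253.5) T = 212.59×119 + 589.38×39.7 + 253.5×39.7
T ≈ 55.67 °C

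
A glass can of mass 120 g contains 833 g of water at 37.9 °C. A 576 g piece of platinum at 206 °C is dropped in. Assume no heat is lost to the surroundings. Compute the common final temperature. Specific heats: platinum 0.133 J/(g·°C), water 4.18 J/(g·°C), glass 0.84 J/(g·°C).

T_f ≈ 41.4 °C

Energy conservation, ΣQ = 0:
576·0.133·(T − 206) + 833·4.18·(T − 37.9) + 120·0.84·(T − 37.9) = 0
76.61(T − 206) + 3481.9(T − 37.9) + 100.8(T − 37.9) = 0
3659.3 T = 151567
T ≈ 41.42 °C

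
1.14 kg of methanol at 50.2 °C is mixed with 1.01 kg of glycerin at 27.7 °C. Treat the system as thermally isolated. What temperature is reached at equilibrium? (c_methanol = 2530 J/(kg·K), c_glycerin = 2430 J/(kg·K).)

T_f ≈ 39.9 °C

Heat gained plus heat lost sum to zero:
1.14×2530×(T − 50.2) + 1.01×2430×(T − 27.7) = 0
2884.2(T − 50.2) + 2454.3(T − 27.7) = 0
(2884.2 + 2454.3) T = 2884.2×50.2 + 2454.3×27.7
T ≈ 39.86 °C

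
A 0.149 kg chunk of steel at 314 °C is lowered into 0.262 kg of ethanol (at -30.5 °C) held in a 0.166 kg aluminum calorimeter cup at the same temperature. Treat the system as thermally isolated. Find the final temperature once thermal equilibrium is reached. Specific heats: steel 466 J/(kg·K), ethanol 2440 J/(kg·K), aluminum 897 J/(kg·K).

T_f ≈ -2.6 °C

Conservation of energy gives ΣQ = 0:
0.149×466×(T − 314) + 0.262×2440×(T − (-30.5)) + 0.166×897×(T − (-30.5)) = 0
69.43(T − 314) + 639.28(T − (-30.5)) + 148.9(T − (-30.5)) = 0
857.62 T = -2237.3
T ≈ -2.61 °C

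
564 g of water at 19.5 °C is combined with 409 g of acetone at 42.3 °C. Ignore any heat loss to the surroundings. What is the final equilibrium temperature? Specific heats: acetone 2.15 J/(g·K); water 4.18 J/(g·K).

Heat gained plus heat lost sum to zero:
409·2.15·(T − 42.3) + 564·4.18·(T − 19.5) = 0
3236.9 T = 83168
T = 83168 / 3236.9 = 25.7 °C

T_f ≈ 25.7 °C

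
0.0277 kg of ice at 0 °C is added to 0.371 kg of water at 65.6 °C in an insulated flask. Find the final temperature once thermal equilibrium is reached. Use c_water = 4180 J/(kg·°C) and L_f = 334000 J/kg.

T_f ≈ 55.5 °C

Heat gained plus heat lost sum to zero:
fusion: m_ice L_f = 0.0277·334000 = 9251.8
  warm the meltwater: 115.79 T
  water cools: 0.371·4180·(T − 65.6) = 1550.8(T − 65.6)
1666.6 T = 101731 − 9251.8 = 92479
T ≈ 55.49 °C — above 0 °C, consistent with complete melting.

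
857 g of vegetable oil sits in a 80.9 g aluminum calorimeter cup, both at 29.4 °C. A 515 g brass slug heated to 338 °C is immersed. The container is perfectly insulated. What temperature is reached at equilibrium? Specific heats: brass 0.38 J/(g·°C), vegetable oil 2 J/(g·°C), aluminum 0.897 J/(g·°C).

T_f ≈ 59.9 °C

Net heat exchanged in the isolated system is zero:
515×0.38×(T − 338) + 857×2×(T − 29.4) + 80.9×0.897×(T − 29.4) = 0
195.7(T − 338) + 1714(T − 29.4) + 72.57(T − 29.4) = 0
(195.7 + 1714 + 72.57) T = 195.7×338 + 1714×29.4 + 72.57×29.4
T = 118672 / 1982.3 = 59.9 °C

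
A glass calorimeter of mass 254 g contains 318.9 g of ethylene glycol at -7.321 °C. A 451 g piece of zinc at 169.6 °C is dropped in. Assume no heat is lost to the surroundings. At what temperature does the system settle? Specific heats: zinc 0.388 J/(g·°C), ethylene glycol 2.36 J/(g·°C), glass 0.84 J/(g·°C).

Heat gained plus heat lost sum to zero:
451·0.388·(T − 169.6) + 318.9·2.36·(T − (-7.321)) + 254·0.84·(T − (-7.321)) = 0
174.99(T − 169.6) + 752.6(T − (-7.321)) + 213.36(T − (-7.321)) = 0
(174.99 + 752.6 + 213.36) T = 174.99·169.6 + 752.6·(-7.321) + 213.36·(-7.321)
T = 22606/1141 ≈ 19.81 °C

T_f ≈ 19.8 °C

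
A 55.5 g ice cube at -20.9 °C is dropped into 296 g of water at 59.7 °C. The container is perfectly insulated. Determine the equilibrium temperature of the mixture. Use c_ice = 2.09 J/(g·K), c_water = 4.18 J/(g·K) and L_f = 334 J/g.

T_f ≈ 36.0 °C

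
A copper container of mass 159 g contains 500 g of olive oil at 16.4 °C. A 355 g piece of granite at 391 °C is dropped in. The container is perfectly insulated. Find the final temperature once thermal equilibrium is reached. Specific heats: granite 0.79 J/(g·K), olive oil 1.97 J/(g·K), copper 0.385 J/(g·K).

T_f ≈ 95.6 °C

Net heat exchanged in the isolated system is zero:
355·0.79·(T − 391) + 500·1.97·(T − 16.4) + 159·0.385·(T − 16.4) = 0
280.45(T − 391) + 985(T − 16.4) + 61.22(T − 16.4) = 0
(280.45 + 985 + 61.22) T = 280.45·391 + 985·16.4 + 61.22·16.4
T = 126814 / 1326.7 = 95.6 °C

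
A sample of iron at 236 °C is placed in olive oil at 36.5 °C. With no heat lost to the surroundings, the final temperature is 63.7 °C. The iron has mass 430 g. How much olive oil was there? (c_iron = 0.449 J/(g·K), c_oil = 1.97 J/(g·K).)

Heat lost by the iron = heat gained by the oil:
430·0.449·(236 − 63.7) = m·1.97·(63.7 − 36.5)
53.58 m = 33266  ⇒  m ≈ 620.8 g

m ≈ 621 g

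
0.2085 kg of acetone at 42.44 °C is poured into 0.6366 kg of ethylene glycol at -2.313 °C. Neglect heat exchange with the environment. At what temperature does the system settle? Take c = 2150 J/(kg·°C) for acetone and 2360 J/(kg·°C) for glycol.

T_f ≈ 8.0 °C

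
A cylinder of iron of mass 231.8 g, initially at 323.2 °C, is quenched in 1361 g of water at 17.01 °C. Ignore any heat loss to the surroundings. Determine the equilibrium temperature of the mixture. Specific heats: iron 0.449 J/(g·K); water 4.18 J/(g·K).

With ΣQ=0 the equilibrium temperature is the m·c-weighted mean:
T_f = (104.08*323.2 + 5689*17.01) / (104.08 + 5689)
    = 130408 / 5793.1 ≈ 22.51 °C

T_f ≈ 22.5 °C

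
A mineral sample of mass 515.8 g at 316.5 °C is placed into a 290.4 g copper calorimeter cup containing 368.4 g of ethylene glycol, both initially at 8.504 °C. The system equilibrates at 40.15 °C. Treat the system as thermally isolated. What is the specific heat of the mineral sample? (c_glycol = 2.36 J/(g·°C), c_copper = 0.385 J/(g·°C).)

Setting the total heat transfer to zero:
515.8·c·(40.15 − 316.5) + 368.4·2.36·(40.15 − 8.504) + 290.4·0.385·(40.15 − 8.504) = 0
-142541 c = -31052
c = -31052/-142541 ≈ 0.2178 J/(g·°C)

c ≈ 0.218 J/(g·°C)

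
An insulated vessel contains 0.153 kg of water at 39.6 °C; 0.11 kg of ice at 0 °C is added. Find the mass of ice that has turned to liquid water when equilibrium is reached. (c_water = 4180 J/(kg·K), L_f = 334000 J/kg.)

m_melted ≈ 0.0758 kg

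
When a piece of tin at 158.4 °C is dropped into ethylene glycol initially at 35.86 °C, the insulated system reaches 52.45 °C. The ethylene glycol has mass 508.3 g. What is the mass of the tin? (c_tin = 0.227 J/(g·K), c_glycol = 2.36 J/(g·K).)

m ≈ 827 g

|Q_tin| = |Q_glycol|:
m×0.227×(158.4 − 52.45) = 508.3×2.36×(52.45 − 35.86)
24.05 m = 19901  ⇒  m ≈ 827.5 g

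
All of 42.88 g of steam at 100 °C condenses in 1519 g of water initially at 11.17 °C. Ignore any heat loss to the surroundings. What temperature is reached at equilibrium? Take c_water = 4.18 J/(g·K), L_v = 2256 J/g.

T_f ≈ 28.4 °C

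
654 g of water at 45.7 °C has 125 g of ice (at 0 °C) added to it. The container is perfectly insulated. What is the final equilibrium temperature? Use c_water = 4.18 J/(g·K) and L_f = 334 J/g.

Net heat exchanged in the isolated system is zero:
latent heat to melt: 125·334 = 41750
  meltwater 0→T: 125·4.18·T = 522.5 T
  water: 2733.7(T − 45.7)
3256.2 T = 124931 − 41750 = 83181
T ≈ 25.55 °C — above 0 °C, consistent with complete melting.

T_f ≈ 25.5 °C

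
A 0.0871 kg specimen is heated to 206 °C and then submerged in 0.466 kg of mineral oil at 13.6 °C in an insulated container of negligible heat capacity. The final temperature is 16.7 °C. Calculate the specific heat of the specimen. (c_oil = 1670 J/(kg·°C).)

c ≈ 146 J/(kg·°C)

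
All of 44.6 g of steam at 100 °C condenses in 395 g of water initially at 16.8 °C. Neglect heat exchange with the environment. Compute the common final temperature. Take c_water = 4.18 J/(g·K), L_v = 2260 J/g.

Let T be the final temperature. ΣQ_i = 0:
steam→water at 100 °C releases m L_v = 44.6·2260 = 100796; condensate cools 100→T: 44.6·4.18·(T − 100) = 186.43(T − 100); water warms: 395·4.18·(T − 16.8) = 1651.1(T − 16.8)
1837.5 T = 100796 + 18643 + 27738 = 147177
T ≈ 80.10 °C, under the boiling point, so the assumption holds.

T_f ≈ 80.1 °C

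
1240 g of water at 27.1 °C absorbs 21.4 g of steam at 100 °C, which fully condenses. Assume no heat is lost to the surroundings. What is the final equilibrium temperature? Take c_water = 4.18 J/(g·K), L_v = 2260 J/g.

T_f ≈ 37.5 °C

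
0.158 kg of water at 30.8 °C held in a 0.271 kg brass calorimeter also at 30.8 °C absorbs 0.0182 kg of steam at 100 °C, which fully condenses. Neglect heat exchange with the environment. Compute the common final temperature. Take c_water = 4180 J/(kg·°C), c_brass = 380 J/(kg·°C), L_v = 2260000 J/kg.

T_f ≈ 86.1 °C

Net heat exchanged in the isolated system is zero:
latent heat released on condensation: 0.0182×2260000 = 41132; condensate cools 100→T: 0.0182×4180×(T − 100) = 76.08(T − 100); original water: 660.44(T − 30.8); brass cup: 0.271×380×(T − 30.8) = 102.98(T − 30.8)
839.5 T = 41132 + 7607.6 + 23513 = 72253
T ≈ 86.07 °C, under the boiling point, so the assumption holds.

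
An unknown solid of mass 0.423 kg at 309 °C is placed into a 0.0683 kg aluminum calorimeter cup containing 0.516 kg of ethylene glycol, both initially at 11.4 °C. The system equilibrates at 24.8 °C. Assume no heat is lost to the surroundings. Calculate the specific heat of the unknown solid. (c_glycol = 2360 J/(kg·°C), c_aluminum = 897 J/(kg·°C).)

c ≈ 143 J/(kg·°C)

Taking heat into each body as positive, Σ m c ΔT = 0:
0.423·c·(24.8 − 309) + 0.516·2360·(24.8 − 11.4) + 0.0683·897·(24.8 − 11.4) = 0
-120.22 c = -17139
c = -17139/-120.22 ≈ 142.6 J/(kg·°C)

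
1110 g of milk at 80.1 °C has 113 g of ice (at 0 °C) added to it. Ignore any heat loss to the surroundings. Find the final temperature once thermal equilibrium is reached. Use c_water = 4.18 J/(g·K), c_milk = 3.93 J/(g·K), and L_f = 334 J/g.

Taking heat into each body as positive, Σ m c ΔT = 0:
latent heat to melt: 113·334 = 37742; meltwater 0→T: 113·4.18·T = 472.34 T; milk cools: 1110·3.93·(T − 80.1) = 4362.3(T − 80.1)
4834.6 T = 349420 − 37742 = 311678
T ≈ 64.47 °C — above 0 °C, consistent with complete melting.

T_f ≈ 64.5 °C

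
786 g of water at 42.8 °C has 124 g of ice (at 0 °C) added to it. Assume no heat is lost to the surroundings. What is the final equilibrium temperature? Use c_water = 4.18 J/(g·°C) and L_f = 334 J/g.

Energy conservation, ΣQ = 0:
melt ice: 124·334 = 41416
  warm the meltwater: 518.32 T
  water cools: 786·4.18·(T − 42.8) = 3285.5(T − 42.8)
3803.8 T = 140619 − 41416 = 99203
T ≈ 26.08 °C. Since T > 0 °C, the all-ice-melts assumption holds.

T_f ≈ 26.1 °C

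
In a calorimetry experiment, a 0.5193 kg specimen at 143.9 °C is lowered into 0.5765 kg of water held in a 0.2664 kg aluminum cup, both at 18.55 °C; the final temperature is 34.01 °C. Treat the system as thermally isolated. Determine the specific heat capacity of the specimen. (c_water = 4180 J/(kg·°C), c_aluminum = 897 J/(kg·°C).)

Heat gained plus heat lost sum to zero:
0.5193·c·(34.01 − 143.9) + 0.5765·4180·(34.01 − 18.55) + 0.2664·897·(34.01 − 18.55) = 0
-57.07 c = -40949
c = -40949/-57.07 ≈ 717.6 J/(kg·°C)

c ≈ 718 J/(kg·°C)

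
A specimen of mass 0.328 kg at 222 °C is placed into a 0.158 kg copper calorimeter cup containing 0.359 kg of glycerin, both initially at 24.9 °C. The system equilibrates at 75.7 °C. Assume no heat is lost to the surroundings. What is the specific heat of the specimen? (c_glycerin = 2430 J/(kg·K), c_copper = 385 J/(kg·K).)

c ≈ 988 J/(kg·K)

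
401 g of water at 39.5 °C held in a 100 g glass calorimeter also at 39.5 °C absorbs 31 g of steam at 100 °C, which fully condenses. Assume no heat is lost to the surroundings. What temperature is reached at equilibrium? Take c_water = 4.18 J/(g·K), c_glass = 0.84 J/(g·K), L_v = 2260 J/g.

T_f ≈ 80.7 °C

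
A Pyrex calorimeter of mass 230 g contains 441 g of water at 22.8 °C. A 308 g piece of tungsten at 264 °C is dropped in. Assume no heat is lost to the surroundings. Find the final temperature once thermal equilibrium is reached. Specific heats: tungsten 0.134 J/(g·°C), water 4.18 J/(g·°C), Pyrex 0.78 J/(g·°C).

Energy conservation, ΣQ = 0:
308*0.134*(T − 264) + 441*4.18*(T − 22.8) + 230*0.78*(T − 22.8) = 0
(41.27 + 1843.4 + 179.4) T = 41.27*264 + 1843.4*22.8 + 179.4*22.8
T ≈ 27.62 °C

T_f ≈ 27.6 °C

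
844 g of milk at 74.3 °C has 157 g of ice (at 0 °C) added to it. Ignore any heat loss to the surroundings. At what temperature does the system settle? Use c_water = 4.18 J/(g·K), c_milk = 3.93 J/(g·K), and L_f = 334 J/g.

T_f ≈ 48.8 °C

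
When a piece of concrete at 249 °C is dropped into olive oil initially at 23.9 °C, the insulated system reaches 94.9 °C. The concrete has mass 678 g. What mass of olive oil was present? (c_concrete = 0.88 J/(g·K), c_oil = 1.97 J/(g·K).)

m ≈ 657 g

|Q_concrete| = |Q_oil|:
678×0.88×(249 − 94.9) = m×1.97×(94.9 − 23.9)
139.87 m = 91942  ⇒  m ≈ 657.3 g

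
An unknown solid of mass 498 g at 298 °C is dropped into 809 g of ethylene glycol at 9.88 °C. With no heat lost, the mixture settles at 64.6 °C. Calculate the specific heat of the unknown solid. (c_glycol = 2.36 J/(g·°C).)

c ≈ 0.899 J/(g·°C)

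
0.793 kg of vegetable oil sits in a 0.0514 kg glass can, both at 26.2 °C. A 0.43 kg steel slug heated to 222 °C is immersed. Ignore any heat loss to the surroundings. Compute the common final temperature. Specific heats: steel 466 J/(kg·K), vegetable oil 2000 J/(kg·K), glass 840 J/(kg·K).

T_f ≈ 47.6 °C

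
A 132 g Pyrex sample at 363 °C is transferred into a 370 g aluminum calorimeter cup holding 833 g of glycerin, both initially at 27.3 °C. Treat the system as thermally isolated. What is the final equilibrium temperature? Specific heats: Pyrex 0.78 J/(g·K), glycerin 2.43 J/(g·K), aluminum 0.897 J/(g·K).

T_f ≈ 41.4 °C

With ΣQ=0 the equilibrium temperature is the m·c-weighted mean:
T_f = (102.96*363 + 2024.2*27.3 + 331.89*27.3) / (102.96 + 2024.2 + 331.89)
    = 101695 / 2459 ≈ 41.36 °C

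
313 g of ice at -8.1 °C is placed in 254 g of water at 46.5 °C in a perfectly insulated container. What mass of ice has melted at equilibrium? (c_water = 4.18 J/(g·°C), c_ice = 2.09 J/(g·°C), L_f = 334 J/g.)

Water can give up m c ΔT = 254·4.18·46.5 = 49370 J before reaching 0 °C.
Of that, 313·2.09·8.1 = 5298.8 J goes to bring the ice to 0 °C, leaving 44071 J.
Melting all 313 g of ice would need 313·334 = 104542 J.
Since 44071 < 104542 J, not all the ice melts; equilibrium is at 0 °C.
Mass melted = 44071/334 ≈ 131.9 g.

m_melted ≈ 132 g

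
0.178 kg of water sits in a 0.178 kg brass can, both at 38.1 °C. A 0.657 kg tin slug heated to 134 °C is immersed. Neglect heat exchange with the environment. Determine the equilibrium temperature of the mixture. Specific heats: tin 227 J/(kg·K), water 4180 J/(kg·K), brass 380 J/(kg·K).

T_f ≈ 53.0 °C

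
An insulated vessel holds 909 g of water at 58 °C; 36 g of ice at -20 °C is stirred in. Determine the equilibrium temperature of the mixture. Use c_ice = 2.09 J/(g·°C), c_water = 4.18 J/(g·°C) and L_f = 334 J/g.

T_f ≈ 52.4 °C

Sum of m c ΔT and latent-heat terms is zero:
warm ice to 0 °C: 36·2.09·(0 − (-20)) = 1504.8; fusion: m_ice L_f = 36·334 = 12024; warm the meltwater: 150.48 T; water: 3799.6(T − 58)
3950.1 T = 220378 − 13529 = 206849
T ≈ 52.37 °C — above 0 °C, consistent with complete melting.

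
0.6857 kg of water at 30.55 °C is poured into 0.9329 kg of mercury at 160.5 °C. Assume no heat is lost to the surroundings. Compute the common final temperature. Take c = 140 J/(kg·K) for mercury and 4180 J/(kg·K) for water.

T_f ≈ 36.2 °C

Taking heat into each body as positive, Σ m c ΔT = 0:
0.9329×140×(T − 160.5) + 0.6857×4180×(T − 30.55) = 0
2996.8 T = 108525
T = 108525/2996.8 ≈ 36.21 °C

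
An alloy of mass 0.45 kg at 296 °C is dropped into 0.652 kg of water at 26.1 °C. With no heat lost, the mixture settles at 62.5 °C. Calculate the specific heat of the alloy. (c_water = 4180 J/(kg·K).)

Net heat exchanged in the isolated system is zero:
0.45·c·(62.5 − 296) + 0.652·4180·(62.5 − 26.1) = 0
-105.08 c = -99203
c = -99203/-105.08 ≈ 944.1 J/(kg·K)

c ≈ 944 J/(kg·K)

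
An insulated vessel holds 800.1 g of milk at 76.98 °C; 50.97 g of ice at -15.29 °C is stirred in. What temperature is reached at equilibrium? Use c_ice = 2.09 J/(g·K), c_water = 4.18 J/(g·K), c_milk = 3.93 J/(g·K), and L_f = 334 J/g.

Let T be the final temperature. ΣQ_i = 0:
warm ice to 0 °C: 50.97·2.09·(0 − (-15.29)) = 1628.8; fusion: m_ice L_f = 50.97·334 = 17024; warm the meltwater: 213.05 T; milk cools: 800.1·3.93·(T − 76.98) = 3144.4(T − 76.98)
3357.4 T = 242055 − 18653 = 223403
T ≈ 66.54 °C (positive, so assuming full melt was valid).

T_f ≈ 66.5 °C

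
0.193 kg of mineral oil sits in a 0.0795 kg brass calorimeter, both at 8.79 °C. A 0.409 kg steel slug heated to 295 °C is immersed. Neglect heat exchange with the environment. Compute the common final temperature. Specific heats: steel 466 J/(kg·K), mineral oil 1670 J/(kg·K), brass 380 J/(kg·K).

T_f ≈ 109.2 °C

T_f is the heat-capacity-weighted average of the initial temperatures:
T_f = (190.59*295 + 322.31*8.79 + 30.21*8.79) / (190.59 + 322.31 + 30.21)
    = 59324 / 543.11 ≈ 109.23 °C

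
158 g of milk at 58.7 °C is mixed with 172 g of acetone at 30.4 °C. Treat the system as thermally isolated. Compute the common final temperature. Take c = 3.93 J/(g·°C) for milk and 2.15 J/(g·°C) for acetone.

T_f ≈ 48.1 °C

T_f = Σ m_i c_i T_i / Σ m_i c_i:
T_f = (620.94*58.7 + 369.8*30.4) / (620.94 + 369.8)
    = 47691 / 990.74 ≈ 48.14 °C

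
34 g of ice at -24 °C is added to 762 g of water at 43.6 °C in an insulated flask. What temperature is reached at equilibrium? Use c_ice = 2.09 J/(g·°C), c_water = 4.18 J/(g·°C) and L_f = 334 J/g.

T_f ≈ 37.8 °C

Energy conservation, ΣQ = 0:
ice -24→0 °C: 34·2.09·24 = 1705.4
  fusion: m_ice L_f = 34·334 = 11356
  warm the meltwater: 142.12 T
  water: 3185.2(T − 43.6)
3327.3 T = 138873 − 13061 = 125812
T ≈ 37.81 °C — above 0 °C, consistent with complete melting.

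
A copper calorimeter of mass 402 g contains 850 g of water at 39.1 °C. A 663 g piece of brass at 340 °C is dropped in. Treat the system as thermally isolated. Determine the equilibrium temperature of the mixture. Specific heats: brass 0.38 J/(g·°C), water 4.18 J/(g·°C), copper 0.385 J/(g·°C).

T_f ≈ 58.2 °C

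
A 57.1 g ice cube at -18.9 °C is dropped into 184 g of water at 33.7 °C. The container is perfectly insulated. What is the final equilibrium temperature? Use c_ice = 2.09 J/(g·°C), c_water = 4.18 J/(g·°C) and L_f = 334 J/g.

T_f ≈ 4.6 °C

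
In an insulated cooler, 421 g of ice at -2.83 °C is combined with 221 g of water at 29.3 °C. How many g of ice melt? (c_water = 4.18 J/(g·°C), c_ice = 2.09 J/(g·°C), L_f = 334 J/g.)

m_melted ≈ 73.6 g

Cooling the water to 0 °C releases 221×4.18×29.3 = 27067 J.
Warming the ice to 0 °C takes 421×2.09×2.83 = 2490.1 J, leaving 24577 J for melting.
Melting all 421 g of ice would need 421×334 = 140614 J.
Since 24577 < 140614 J, not all the ice melts; equilibrium is at 0 °C.
Mass melted = 24577/334 ≈ 73.58 g.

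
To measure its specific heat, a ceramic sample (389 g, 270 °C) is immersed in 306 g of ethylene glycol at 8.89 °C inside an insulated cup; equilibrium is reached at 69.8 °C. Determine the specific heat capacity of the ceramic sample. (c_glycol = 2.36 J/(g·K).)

Heat lost by the ceramic sample = heat gained by the glycol:
389·c·(270 − 69.8) = 306·2.36·(69.8 − 8.89)
77878 c = 43987  ⇒  c ≈ 0.5648 J/(g·K)

c ≈ 0.565 J/(g·K)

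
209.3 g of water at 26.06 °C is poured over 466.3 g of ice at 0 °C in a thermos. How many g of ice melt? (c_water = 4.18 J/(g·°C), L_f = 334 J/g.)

m_melted ≈ 68.3 g

Heat available from the water dropping to 0 °C: 209.3·4.18·26.06 = 22799 J.
Fully melting the ice requires m_ice L_f = 466.3·334 = 155744 J.
Since 22799 < 155744 J, not all the ice melts; equilibrium is at 0 °C.
Mass melted = 22799/334 ≈ 68.26 g.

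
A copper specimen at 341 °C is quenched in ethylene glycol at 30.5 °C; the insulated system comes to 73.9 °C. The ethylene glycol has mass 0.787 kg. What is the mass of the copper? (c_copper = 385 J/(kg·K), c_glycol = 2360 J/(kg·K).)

m ≈ 0.784 kg

Heat lost by the copper = heat gained by the glycol:
m·385·(341 − 73.9) = 0.787·2360·(73.9 − 30.5)
102834 m = 80608  ⇒  m ≈ 0.7839 kg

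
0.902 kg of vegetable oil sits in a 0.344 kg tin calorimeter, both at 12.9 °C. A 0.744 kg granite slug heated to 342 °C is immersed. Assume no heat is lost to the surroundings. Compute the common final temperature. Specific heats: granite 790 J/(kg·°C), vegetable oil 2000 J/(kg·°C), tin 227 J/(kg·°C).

T_f ≈ 91.2 °C

Taking heat into each body as positive, Σ m c ΔT = 0:
0.744×790×(T − 342) + 0.902×2000×(T − 12.9) + 0.344×227×(T − 12.9) = 0
587.76(T − 342) + 1804(T − 12.9) + 78.09(T − 12.9) = 0
(587.76 + 1804 + 78.09) T = 587.76×342 + 1804×12.9 + 78.09×12.9
T ≈ 91.22 °C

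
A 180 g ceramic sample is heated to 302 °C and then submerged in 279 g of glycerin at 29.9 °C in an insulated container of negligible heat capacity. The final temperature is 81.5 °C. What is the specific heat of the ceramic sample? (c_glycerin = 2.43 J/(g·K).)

c ≈ 0.881 J/(g·K)

m_s c (T_s − T_f) = m_glycerin c_glycerin (T_f − T_0):
180×c×(302 − 81.5) = 279×2.43×(81.5 − 29.9)
39690 c = 34983  ⇒  c ≈ 0.8814 J/(g·K)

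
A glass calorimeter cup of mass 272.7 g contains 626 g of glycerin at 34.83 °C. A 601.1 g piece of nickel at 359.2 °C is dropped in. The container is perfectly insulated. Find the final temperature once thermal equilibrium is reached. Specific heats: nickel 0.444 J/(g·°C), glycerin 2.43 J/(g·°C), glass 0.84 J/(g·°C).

T_f ≈ 77.7 °C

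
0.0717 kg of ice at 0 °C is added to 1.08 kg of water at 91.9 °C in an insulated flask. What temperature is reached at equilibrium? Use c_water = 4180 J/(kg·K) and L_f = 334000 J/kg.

Let T be the final temperature. ΣQ_i = 0:
fusion: m_ice L_f = 0.0717×334000 = 23948
  meltwater 0→T: 0.0717×4180×T = 299.71 T
  water cools: 1.08×4180×(T − 91.9) = 4514.4(T − 91.9)
4814.1 T = 414873 − 23948 = 390926
T ≈ 81.20 °C. Since T > 0 °C, the all-ice-melts assumption holds.

T_f ≈ 81.2 °C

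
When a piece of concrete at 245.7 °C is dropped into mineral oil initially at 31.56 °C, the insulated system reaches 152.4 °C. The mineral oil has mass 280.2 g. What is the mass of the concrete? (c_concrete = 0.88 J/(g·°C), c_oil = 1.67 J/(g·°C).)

m ≈ 689 g

Heat lost by the concrete = heat gained by the oil:
m·0.88·(245.7 − 152.4) = 280.2·1.67·(152.4 − 31.56)
82.1 m = 56545  ⇒  m ≈ 688.7 g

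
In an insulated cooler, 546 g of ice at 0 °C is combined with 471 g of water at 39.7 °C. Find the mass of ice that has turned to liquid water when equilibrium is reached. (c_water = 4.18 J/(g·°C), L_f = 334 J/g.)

Water can give up m c ΔT = 471·4.18·39.7 = 78161 J before reaching 0 °C.
To melt every bit of ice: 546·334 = 182364 J.
That's not enough to melt it all — equilibrium is at 0 °C with ice remaining.
m_melt = 78161 / L_f = 234 g.

m_melted ≈ 234 g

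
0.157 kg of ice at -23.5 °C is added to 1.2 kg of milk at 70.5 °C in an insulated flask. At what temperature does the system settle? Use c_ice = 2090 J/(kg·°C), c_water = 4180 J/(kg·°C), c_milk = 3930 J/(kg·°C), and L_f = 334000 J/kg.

Let T be the final temperature. ΣQ_i = 0:
ice -23.5→0 °C: 0.157·2090·23.5 = 7711.1
  melt ice: 0.157·334000 = 52438
  meltwater 0→T: 0.157·4180·T = 656.26 T
  milk: 4716(T − 70.5)
5372.3 T = 332478 − 60149 = 272329
T ≈ 50.69 °C — above 0 °C, consistent with complete melting.

T_f ≈ 50.7 °C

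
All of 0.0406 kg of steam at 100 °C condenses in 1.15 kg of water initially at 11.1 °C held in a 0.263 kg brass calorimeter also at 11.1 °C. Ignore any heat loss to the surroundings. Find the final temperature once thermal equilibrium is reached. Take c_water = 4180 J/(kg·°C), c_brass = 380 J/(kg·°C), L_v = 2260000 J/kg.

Net heat exchanged in the isolated system is zero:
condense steam: −0.0406·2260000 = −91756
  condensate cools 100→T: 0.0406·4180·(T − 100) = 169.71(T − 100)
  water warms: 1.15·4180·(T − 11.1) = 4807(T − 11.1)
  cup: 99.94(T − 11.1)
5076.6 T = 91756 + 16971 + 54467 = 163194
T ≈ 32.15 °C — below 100 °C, confirming all the steam condensed.

T_f ≈ 32.1 °C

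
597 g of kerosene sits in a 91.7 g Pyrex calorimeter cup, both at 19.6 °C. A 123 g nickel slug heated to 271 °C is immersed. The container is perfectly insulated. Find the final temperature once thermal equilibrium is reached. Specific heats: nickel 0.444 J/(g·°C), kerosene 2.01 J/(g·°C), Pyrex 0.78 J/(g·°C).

Let T be the final temperature. ΣQ_i = 0:
123*0.444*(T − 271) + 597*2.01*(T − 19.6) + 91.7*0.78*(T − 19.6) = 0
1326.1 T = 39721
T = 39721 / 1326.1 = 30 °C

T_f ≈ 30.0 °C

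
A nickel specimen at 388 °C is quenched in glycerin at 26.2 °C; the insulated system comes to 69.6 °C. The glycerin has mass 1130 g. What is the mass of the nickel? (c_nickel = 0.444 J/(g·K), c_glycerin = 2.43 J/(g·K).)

m ≈ 843 g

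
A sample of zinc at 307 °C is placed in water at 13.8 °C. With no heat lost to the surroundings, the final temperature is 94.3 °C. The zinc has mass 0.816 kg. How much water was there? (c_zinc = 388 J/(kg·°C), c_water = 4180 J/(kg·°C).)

m ≈ 0.2 kg

Let T be the final temperature. ΣQ_i = 0:
0.816·388·(94.3 − 307) + m·4180·(94.3 − 13.8) = 0
336490 m = 67343
m = 67343/336490 ≈ 0.2001 kg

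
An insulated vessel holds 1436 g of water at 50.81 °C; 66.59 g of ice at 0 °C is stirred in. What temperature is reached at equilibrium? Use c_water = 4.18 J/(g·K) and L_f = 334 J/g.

T_f ≈ 45.0 °C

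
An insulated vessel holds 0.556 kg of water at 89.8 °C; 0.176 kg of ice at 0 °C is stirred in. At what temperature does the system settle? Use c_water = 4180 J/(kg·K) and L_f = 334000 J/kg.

Heat gained plus heat lost sum to zero:
latent heat to melt: 0.176·334000 = 58784; meltwater 0→T: 0.176·4180·T = 735.68 T; water: 2324.1(T − 89.8)
3059.8 T = 208702 − 58784 = 149918
T ≈ 49.00 °C — above 0 °C, consistent with complete melting.

T_f ≈ 49.0 °C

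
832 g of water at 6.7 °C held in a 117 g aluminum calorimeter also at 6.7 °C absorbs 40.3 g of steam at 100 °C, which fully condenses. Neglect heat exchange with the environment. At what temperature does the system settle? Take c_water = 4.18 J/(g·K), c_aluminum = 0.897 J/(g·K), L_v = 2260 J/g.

Energy balance with sensible and latent terms:
condense steam: −40.3·2260 = −91078; condensate cools 100→T: 40.3·4.18·(T − 100) = 168.45(T − 100); water warms: 832·4.18·(T − 6.7) = 3477.8(T − 6.7); cup: 104.95(T − 6.7)
3751.2 T = 91078 + 16845 + 24004 = 131928
T ≈ 35.17 °C (< 100 °C, so full condensation is consistent).

T_f ≈ 35.2 °C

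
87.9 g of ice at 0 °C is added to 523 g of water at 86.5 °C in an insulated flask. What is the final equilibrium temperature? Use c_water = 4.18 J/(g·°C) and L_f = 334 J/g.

Taking heat into each body as positive, Σ m c ΔT = 0:
melt ice: 87.9·334 = 29359; warm the meltwater: 367.42 T; water cools: 523·4.18·(T − 86.5) = 2186.1(T − 86.5)
2553.6 T = 189101 − 29359 = 159743
T ≈ 62.56 °C. Since T > 0 °C, the all-ice-melts assumption holds.

T_f ≈ 62.6 °C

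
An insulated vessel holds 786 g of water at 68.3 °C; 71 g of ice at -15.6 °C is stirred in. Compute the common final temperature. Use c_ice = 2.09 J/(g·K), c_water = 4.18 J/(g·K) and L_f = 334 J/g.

Setting the total heat transfer to zero:
warm ice to 0 °C: 71×2.09×(0 − (-15.6)) = 2314.9; latent heat to melt: 71×334 = 23714; warm the meltwater: 296.78 T; water: 3285.5(T − 68.3)
3582.3 T = 224398 − 26029 = 198369
T ≈ 55.38 °C (positive, so assuming full melt was valid).

T_f ≈ 55.4 °C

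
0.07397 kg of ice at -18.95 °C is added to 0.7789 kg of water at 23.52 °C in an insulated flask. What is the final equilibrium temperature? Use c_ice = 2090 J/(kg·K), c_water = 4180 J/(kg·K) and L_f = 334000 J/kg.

Energy balance with sensible and latent terms:
ice -18.95→0 °C: 0.07397·2090·18.95 = 2929.6; fusion: m_ice L_f = 0.07397·334000 = 24706; meltwater 0→T: 0.07397·4180·T = 309.19 T; water cools: 0.7789·4180·(T − 23.52) = 3255.8(T − 23.52)
3565 T = 76576 − 27636 = 48941
T ≈ 13.73 °C. Since T > 0 °C, the all-ice-melts assumption holds.

T_f ≈ 13.7 °C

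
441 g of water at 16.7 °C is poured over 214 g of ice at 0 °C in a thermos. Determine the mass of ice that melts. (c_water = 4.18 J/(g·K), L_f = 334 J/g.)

m_melted ≈ 92.2 g

Cooling the water to 0 °C releases 441×4.18×16.7 = 30784 J.
Melting all 214 g of ice would need 214×334 = 71476 J.
Since 30784 < 71476 J, not all the ice melts; equilibrium is at 0 °C.
m_melted×334 = 30784  ⇒  m_melted ≈ 92.17 g.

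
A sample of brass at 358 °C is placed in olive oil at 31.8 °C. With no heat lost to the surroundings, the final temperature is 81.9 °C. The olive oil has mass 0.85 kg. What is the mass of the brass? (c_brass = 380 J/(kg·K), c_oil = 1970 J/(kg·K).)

m ≈ 0.8 kg

Taking heat into each body as positive, Σ m c ΔT = 0:
m×380×(81.9 − 358) + 0.85×1970×(81.9 − 31.8) = 0
-104918 m = -83892
m = -83892/-104918 ≈ 0.7996 kg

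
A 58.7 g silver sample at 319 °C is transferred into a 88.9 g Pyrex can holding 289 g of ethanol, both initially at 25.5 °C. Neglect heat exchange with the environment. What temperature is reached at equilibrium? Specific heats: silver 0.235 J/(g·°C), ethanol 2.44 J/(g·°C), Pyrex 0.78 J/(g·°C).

T_f ≈ 30.6 °C

With ΣQ=0 the equilibrium temperature is the m·c-weighted mean:
T_f = (13.79·319 + 705.16·25.5 + 69.34·25.5) / (13.79 + 705.16 + 69.34)
    = 24150 / 788.3 ≈ 30.64 °C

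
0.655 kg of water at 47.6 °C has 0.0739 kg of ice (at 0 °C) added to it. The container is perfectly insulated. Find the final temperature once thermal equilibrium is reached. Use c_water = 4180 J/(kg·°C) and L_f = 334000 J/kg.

T_f ≈ 34.7 °C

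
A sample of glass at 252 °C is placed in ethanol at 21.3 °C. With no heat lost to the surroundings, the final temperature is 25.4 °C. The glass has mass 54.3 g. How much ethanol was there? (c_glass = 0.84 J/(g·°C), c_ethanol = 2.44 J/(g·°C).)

Conservation of energy gives ΣQ = 0:
54.3×0.84×(25.4 − 252) + m×2.44×(25.4 − 21.3) = 0
10 m = 10336
m = 10336/10 ≈ 1033 g

m ≈ 1030 g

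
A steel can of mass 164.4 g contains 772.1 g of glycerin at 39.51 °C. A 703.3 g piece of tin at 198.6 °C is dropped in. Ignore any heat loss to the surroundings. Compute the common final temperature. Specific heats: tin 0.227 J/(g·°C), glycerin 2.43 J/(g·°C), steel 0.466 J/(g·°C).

Let T be the final temperature. ΣQ_i = 0:
703.3·0.227·(T − 198.6) + 772.1·2.43·(T − 39.51) + 164.4·0.466·(T − 39.51) = 0
(159.65 + 1876.2 + 76.61) T = 159.65·198.6 + 1876.2·39.51 + 76.61·39.51
T = 108862 / 2112.5 = 51.5 °C

T_f ≈ 51.5 °C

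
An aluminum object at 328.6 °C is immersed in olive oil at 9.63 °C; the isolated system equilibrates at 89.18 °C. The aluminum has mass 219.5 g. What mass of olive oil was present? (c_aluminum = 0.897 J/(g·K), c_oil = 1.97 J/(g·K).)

m ≈ 301 g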